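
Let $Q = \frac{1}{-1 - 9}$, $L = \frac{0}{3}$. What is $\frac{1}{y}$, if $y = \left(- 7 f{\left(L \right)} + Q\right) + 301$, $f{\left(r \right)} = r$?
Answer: $\frac{10}{3009} \approx 0.0033234$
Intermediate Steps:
$L = 0$ ($L = 0 \cdot \frac{1}{3} = 0$)
$Q = - \frac{1}{10}$ ($Q = \frac{1}{-10} = - \frac{1}{10} \approx -0.1$)
$y = \frac{3009}{10}$ ($y = \left(\left(-7\right) 0 - \frac{1}{10}\right) + 301 = \left(0 - \frac{1}{10}\right) + 301 = - \frac{1}{10} + 301 = \frac{3009}{10} \approx 300.9$)
$\frac{1}{y} = \frac{1}{\frac{3009}{10}} = \frac{10}{3009}$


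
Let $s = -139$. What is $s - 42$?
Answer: $-181$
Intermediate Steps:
$s - 42 = -139 - 42 = -181$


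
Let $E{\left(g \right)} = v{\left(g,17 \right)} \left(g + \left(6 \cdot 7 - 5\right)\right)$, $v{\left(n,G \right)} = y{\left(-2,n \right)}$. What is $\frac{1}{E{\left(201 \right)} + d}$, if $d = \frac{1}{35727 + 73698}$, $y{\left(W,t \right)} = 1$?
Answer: $\frac{109425}{26043151} \approx 0.0042017$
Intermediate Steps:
$v{\left(n,G \right)} = 1$
$E{\left(g \right)} = 37 + g$ ($E{\left(g \right)} = 1 \left(g + \left(6 \cdot 7 - 5\right)\right) = 1 \left(g + \left(42 - 5\right)\right) = 1 \left(g + 37\right) = 1 \left(37 + g\right) = 37 + g$)
$d = \frac{1}{109425} \approx 9.1387 \cdot 10^{-6}$
$\frac{1}{E{\left(201 \right)} + d} = \frac{1}{\left(37 + 201\right) + \frac{1}{109425}} = \frac{1}{238 + \frac{1}{109425}} = \frac{1}{\frac{26043151}{109425}} = \frac{109425}{26043151}$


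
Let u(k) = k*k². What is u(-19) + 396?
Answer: -6463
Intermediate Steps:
u(k) = k³
u(-19) + 396 = (-19)³ + 396 = -6859 + 396 = -6463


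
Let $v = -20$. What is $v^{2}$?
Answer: $400$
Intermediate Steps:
$v^{2} = \left(-20\right)^{2} = 400$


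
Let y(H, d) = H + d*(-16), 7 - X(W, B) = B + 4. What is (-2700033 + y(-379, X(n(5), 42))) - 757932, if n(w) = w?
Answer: -3457720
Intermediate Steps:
X(W, B) = 3 - B (X(W, B) = 7 - (B + 4) = 7 - (4 + B) = 7 + (-4 - B) = 3 - B)
y(H, d) = H - 16*d
(-2700033 + y(-379, X(n(5), 42))) - 757932 = (-2700033 + (-379 - 16*(3 - 1*42))) - 757932 = (-2700033 + (-379 - 16*(3 - 42))) - 757932 = (-2700033 + (-379 - 16*(-39))) - 757932 = (-2700033 + (-379 + 624)) - 757932 = (-2700033 + 245) - 757932 = -2699788 - 757932 = -3457720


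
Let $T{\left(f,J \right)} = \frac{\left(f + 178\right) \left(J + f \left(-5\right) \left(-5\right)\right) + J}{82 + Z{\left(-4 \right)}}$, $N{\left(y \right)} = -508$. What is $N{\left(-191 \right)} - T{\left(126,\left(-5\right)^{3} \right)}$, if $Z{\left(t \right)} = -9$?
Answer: $- \frac{956559}{73} \approx -13104.0$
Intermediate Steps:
$T{\left(f,J \right)} = \frac{J}{73} + \frac{\left(178 + f\right) \left(J + 25 f\right)}{73}$ ($T{\left(f,J \right)} = \frac{\left(f + 178\right) \left(J + f \left(-5\right) \left(-5\right)\right) + J}{82 - 9} = \frac{\left(178 + f\right) \left(J + - 5 f \left(-5\right)\right) + J}{73} = \left(\left(178 + f\right) \left(J + 25 f\right) + J\right) \frac{1}{73} = \left(J + \left(178 + f\right) \left(J + 25 f\right)\right) \frac{1}{73} = \frac{J}{73} + \frac{\left(178 + f\right) \left(J + 25 f\right)}{73}$)
$N{\left(-191 \right)} - T{\left(126,\left(-5\right)^{3} \right)} = -508 - \left(\frac{25 \cdot 126^{2}}{73} + \frac{179 \left(-5\right)^{3}}{73} + \frac{4450}{73} \cdot 126 + \frac{1}{73} \left(-5\right)^{3} \cdot 126\right) = -508 - \left(\frac{25}{73} \cdot 15876 + \frac{179}{73} \left(-125\right) + \frac{560700}{73} + \frac{1}{73} \left(-125\right) 126\right) = -508 - \left(\frac{396900}{73} - \frac{22375}{73} + \frac{560700}{73} - \frac{15750}{73}\right) = -508 - \frac{919475}{73} = - \frac{956559}{73}$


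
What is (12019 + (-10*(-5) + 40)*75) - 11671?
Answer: 7098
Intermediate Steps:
(12019 + (-10*(-5) + 40)*75) - 11671 = (12019 + (50 + 40)*75) - 11671 = (12019 + 90*75) - 11671 = (12019 + 6750) - 11671 = 18769 - 11671 = 7098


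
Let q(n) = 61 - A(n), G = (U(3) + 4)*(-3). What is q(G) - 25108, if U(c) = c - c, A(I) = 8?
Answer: -25055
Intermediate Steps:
U(c) = 0
G = -12 (G = (0 + 4)*(-3) = 4*(-3) = -12)
q(n) = 53 (q(n) = 61 - 1*8 = 61 - 8 = 53)
q(G) - 25108 = 53 - 25108 = -25055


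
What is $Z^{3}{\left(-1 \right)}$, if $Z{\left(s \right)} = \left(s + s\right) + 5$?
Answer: $27$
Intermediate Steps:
$Z{\left(s \right)} = 5 + 2 s$ ($Z{\left(s \right)} = 2 s + 5 = 5 + 2 s$)
$Z^{3}{\left(-1 \right)} = \left(5 + 2 \left(-1\right)\right)^{3} = \left(5 - 2\right)^{3} = 3^{3} = 27$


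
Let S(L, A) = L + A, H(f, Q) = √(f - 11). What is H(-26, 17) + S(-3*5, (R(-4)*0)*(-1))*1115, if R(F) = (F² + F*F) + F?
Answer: -16725 + I*√37 ≈ -16725.0 + 6.0828*I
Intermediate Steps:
R(F) = F + 2*F² (R(F) = (F² + F²) + F = 2*F² + F = F + 2*F²)
H(f, Q) = √(-11 + f)
S(L, A) = A + L
H(-26, 17) + S(-3*5, (R(-4)*0)*(-1))*1115 = √(-11 - 26) + ((-4*(1 + 2*(-4))*0)*(-1) - 3*5)*1115 = √(-37) + ((-4*(1 - 8)*0)*(-1) - 15)*1115 = I*√37 + ((-4*(-7)*0)*(-1) - 15)*1115 = I*√37 + ((28*0)*(-1) - 15)*1115 = I*√37 + (0*(-1) - 15)*1115 = I*√37 + (0 - 15)*1115 = I*√37 - 15*1115 = I*√37 - 16725 = -16725 + I*√37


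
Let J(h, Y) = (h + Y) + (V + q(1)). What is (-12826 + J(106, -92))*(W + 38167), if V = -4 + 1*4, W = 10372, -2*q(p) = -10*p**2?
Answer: -621638973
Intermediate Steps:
q(p) = 5*p**2 (q(p) = -(-5)*p**2 = 5*p**2)
V = 0 (V = -4 + 4 = 0)
J(h, Y) = 5 + Y + h (J(h, Y) = (h + Y) + (0 + 5*1**2) = (Y + h) + (0 + 5*1) = (Y + h) + (0 + 5) = (Y + h) + 5 = 5 + Y + h)
(-12826 + J(106, -92))*(W + 38167) = (-12826 + (5 - 92 + 106))*(10372 + 38167) = (-12826 + 19)*48539 = -12807*48539 = -621638973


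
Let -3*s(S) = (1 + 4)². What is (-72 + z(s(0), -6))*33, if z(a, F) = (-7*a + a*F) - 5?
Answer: 1034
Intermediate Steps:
s(S) = -25/3 (s(S) = -(1 + 4)²/3 = -⅓*5² = -⅓*25 = -25/3)
z(a, F) = -5 - 7*a + F*a (z(a, F) = (-7*a + F*a) - 5 = -5 - 7*a + F*a)
(-72 + z(s(0), -6))*33 = (-72 + (-5 - 7*(-25/3) - 6*(-25/3)))*33 = (-72 + (-5 + 175/3 + 50))*33 = (-72 + 310/3)*33 = (94/3)*33 = 1034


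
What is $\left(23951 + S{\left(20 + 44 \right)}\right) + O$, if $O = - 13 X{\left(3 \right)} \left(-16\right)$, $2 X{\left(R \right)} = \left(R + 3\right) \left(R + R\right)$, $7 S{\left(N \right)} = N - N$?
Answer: $27695$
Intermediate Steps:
$S{\left(N \right)} = 0$ ($S{\left(N \right)} = \frac{N - N}{7} = \frac{1}{7} \cdot 0 = 0$)
$X{\left(R \right)} = R \left(3 + R\right)$ ($X{\left(R \right)} = \frac{\left(R + 3\right) \left(R + R\right)}{2} = \frac{\left(3 + R\right) 2 R}{2} = \frac{2 R \left(3 + R\right)}{2} = R \left(3 + R\right)$)
$O = 3744$ ($O = - 13 \cdot 3 \left(3 + 3\right) \left(-16\right) = - 13 \cdot 3 \cdot 6 \left(-16\right) = \left(-13\right) 18 \left(-16\right) = \left(-234\right) \left(-16\right) = 3744$)
$\left(23951 + S{\left(20 + 44 \right)}\right) + O = \left(23951 + 0\right) + 3744 = 23951 + 3744 = 27695$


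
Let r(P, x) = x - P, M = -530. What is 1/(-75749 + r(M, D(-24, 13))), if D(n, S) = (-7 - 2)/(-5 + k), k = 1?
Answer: -4/300867 ≈ -1.3295e-5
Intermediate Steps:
D(n, S) = 9/4 (D(n, S) = (-7 - 2)/(-5 + 1) = -9/(-4) = -9*(-¼) = 9/4)
1/(-75749 + r(M, D(-24, 13))) = 1/(-75749 + (9/4 - 1*(-530))) = 1/(-75749 + (9/4 + 530)) = 1/(-75749 + 2129/4) = 1/(-300867/4) = -4/300867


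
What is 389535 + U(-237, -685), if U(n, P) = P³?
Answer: -321029590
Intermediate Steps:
389535 + U(-237, -685) = 389535 + (-685)³ = 389535 - 321419125 = -321029590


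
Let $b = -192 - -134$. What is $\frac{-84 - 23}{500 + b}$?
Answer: $- \frac{107}{442} \approx -0.24208$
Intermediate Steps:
$b = -58$ ($b = -192 + 134 = -58$)
$\frac{-84 - 23}{500 + b} = \frac{-84 - 23}{500 - 58} = - \frac{107}{442}$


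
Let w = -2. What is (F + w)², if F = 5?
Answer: 9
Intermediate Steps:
(F + w)² = (5 - 2)² = 3² = 9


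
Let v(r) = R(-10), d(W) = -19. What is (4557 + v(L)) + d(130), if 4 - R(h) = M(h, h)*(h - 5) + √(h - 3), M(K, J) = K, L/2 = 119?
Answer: 4392 - I*√13 ≈ 4392.0 - 3.6056*I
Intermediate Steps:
L = 238 (L = 2*119 = 238)
R(h) = 4 - √(-3 + h) - h*(-5 + h) (R(h) = 4 - (h*(h - 5) + √(h - 3)) = 4 - (h*(-5 + h) + √(-3 + h)) = 4 - (√(-3 + h) + h*(-5 + h)) = 4 + (-√(-3 + h) - h*(-5 + h)) = 4 - √(-3 + h) - h*(-5 + h))
v(r) = -146 - I*√13 (v(r) = 4 - 1*(-10)² - √(-3 - 10) + 5*(-10) = 4 - 1*100 - √(-13) - 50 = 4 - 100 - I*√13 - 50 = -146 - I*√13)
(4557 + v(L)) + d(130) = (4557 + (-146 - I*√13)) - 19 = (4411 - I*√13) - 19 = 4392 - I*√13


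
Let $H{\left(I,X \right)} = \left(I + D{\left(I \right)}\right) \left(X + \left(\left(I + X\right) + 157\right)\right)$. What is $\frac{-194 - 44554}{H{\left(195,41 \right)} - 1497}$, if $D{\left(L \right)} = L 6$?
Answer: $- \frac{4972}{65657} \approx -0.075727$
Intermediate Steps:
$D{\left(L \right)} = 6 L$
$H{\left(I,X \right)} = 7 I \left(157 + I + 2 X\right)$ ($H{\left(I,X \right)} = \left(I + 6 I\right) \left(X + \left(\left(I + X\right) + 157\right)\right) = 7 I \left(X + \left(157 + I + X\right)\right) = 7 I \left(157 + I + 2 X\right)$)
$\frac{-194 - 44554}{H{\left(195,41 \right)} - 1497} = \frac{-194 - 44554}{7 \cdot 195 \left(157 + 195 + 2 \cdot 41\right) - 1497} = - \frac{44748}{7 \cdot 195 \left(157 + 195 + 82\right) - 1497} = - \frac{44748}{7 \cdot 195 \cdot 434 - 1497} = - \frac{44748}{592410 - 1497} = - \frac{44748}{590913} = \left(-44748\right) \frac{1}{590913} = - \frac{4972}{65657}$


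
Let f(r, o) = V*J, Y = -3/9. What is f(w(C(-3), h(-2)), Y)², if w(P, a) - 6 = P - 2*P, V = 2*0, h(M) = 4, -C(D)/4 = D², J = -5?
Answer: 0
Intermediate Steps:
Y = -⅓ (Y = -3*⅑ = -⅓ ≈ -0.33333)
C(D) = -4*D²
V = 0
w(P, a) = 6 - P (w(P, a) = 6 + (P - 2*P) = 6 - P)
f(r, o) = 0 (f(r, o) = 0*(-5) = 0)
f(w(C(-3), h(-2)), Y)² = 0² = 0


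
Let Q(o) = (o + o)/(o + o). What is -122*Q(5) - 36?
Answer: -158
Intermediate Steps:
Q(o) = 1 (Q(o) = (2*o)/((2*o)) = (2*o)*(1/(2*o)) = 1)
-122*Q(5) - 36 = -122*1 - 36 = -122 - 36 = -158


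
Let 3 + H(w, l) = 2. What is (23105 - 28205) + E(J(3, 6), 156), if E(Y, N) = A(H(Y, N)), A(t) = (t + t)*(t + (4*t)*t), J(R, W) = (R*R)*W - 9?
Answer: -5106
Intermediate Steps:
H(w, l) = -1 (H(w, l) = -3 + 2 = -1)
J(R, W) = -9 + W*R² (J(R, W) = R²*W - 9 = W*R² - 9 = -9 + W*R²)
A(t) = 2*t*(t + 4*t²) (A(t) = (2*t)*(t + 4*t²) = 2*t*(t + 4*t²))
E(Y, N) = -6 (E(Y, N) = (-1)²*(2 + 8*(-1)) = 1*(2 - 8) = 1*(-6) = -6)
(23105 - 28205) + E(J(3, 6), 156) = (23105 - 28205) - 6 = -5100 - 6 = -5106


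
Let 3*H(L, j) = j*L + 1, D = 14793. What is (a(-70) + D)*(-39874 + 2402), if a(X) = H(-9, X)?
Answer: -1686614720/3 ≈ -5.6220e+8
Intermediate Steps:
H(L, j) = ⅓ + L*j/3 (H(L, j) = (j*L + 1)/3 = (L*j + 1)/3 = (1 + L*j)/3 = ⅓ + L*j/3)
a(X) = ⅓ - 3*X (a(X) = ⅓ + (⅓)*(-9)*X = ⅓ - 3*X)
(a(-70) + D)*(-39874 + 2402) = ((⅓ - 3*(-70)) + 14793)*(-39874 + 2402) = ((⅓ + 210) + 14793)*(-37472) = (631/3 + 14793)*(-37472) = (45010/3)*(-37472) = -1686614720/3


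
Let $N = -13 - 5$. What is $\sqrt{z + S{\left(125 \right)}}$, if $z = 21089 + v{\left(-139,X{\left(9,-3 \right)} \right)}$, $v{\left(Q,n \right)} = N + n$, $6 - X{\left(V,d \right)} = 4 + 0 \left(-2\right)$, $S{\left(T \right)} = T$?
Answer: $\sqrt{21198} \approx 145.6$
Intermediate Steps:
$N = -18$
$X{\left(V,d \right)} = 2$ ($X{\left(V,d \right)} = 6 - \left(4 + 0 \left(-2\right)\right) = 6 - \left(4 + 0\right) = 6 - 4 = 2$)
$v{\left(Q,n \right)} = -18 + n$
$z = 21073$ ($z = 21089 + \left(-18 + 2\right) = 21089 - 16 = 21073$)
$\sqrt{z + S{\left(125 \right)}} = \sqrt{21073 + 125} = \sqrt{21198}$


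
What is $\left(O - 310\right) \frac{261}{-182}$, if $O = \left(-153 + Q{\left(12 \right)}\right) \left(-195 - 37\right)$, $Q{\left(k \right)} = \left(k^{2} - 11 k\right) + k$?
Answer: $- \frac{3865149}{91} \approx -42474.0$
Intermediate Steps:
$Q{\left(k \right)} = k^{2} - 10 k$
$O = 29928$ ($O = \left(-153 + 12 \left(-10 + 12\right)\right) \left(-195 - 37\right) = \left(-153 + 12 \cdot 2\right) \left(-232\right) = \left(-153 + 24\right) \left(-232\right) = \left(-129\right) \left(-232\right) = 29928$)
$\left(O - 310\right) \frac{261}{-182} = \left(29928 - 310\right) \frac{261}{-182} = 29618 \cdot 261 \left(- \frac{1}{182}\right) = 29618 \left(- \frac{261}{182}\right) = - \frac{3865149}{91}$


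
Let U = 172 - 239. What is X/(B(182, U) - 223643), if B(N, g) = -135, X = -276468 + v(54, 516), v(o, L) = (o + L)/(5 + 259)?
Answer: 12164497/9846232 ≈ 1.2354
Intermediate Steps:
U = -67
v(o, L) = L/264 + o/264 (v(o, L) = (L + o)/264 = (L + o)*(1/264) = L/264 + o/264)
X = -12164497/44 (X = -276468 + ((1/264)*516 + (1/264)*54) = -276468 + (43/22 + 9/44) = -276468 + 95/44 = -12164497/44 ≈ -2.7647e+5)
X/(B(182, U) - 223643) = -12164497/(44*(-135 - 223643)) = -12164497/44/(-223778) = -12164497/44*(-1/223778) = 12164497/9846232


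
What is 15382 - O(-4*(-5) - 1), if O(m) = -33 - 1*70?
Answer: 15485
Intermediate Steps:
O(m) = -103 (O(m) = -33 - 70 = -103)
15382 - O(-4*(-5) - 1) = 15382 - 1*(-103) = 15382 + 103 = 15485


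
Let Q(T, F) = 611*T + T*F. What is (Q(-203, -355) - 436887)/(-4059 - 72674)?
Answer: 488855/76733 ≈ 6.3709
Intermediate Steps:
Q(T, F) = 611*T + F*T
(Q(-203, -355) - 436887)/(-4059 - 72674) = (-203*(611 - 355) - 436887)/(-4059 - 72674) = (-203*256 - 436887)/(-76733) = (-51968 - 436887)*(-1/76733) = -488855*(-1/76733) = 488855/76733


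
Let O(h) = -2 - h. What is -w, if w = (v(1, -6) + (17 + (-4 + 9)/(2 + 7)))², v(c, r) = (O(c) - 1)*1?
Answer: -14884/81 ≈ -183.75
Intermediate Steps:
v(c, r) = -3 - c (v(c, r) = ((-2 - c) - 1)*1 = (-3 - c)*1 = -3 - c)
w = 14884/81 (w = ((-3 - 1*1) + (17 + (-4 + 9)/(2 + 7)))² = ((-3 - 1) + (17 + 5/9))² = (-4 + (17 + 5*(⅑)))² = (-4 + (17 + 5/9))² = (-4 + 158/9)² = (122/9)² = 14884/81 ≈ 183.75)
-w = -1*14884/81 = -14884/81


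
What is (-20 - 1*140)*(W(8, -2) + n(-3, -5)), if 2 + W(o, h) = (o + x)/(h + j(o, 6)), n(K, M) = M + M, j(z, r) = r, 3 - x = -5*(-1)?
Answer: 1680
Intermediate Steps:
x = -2 (x = 3 - (-5)*(-1) = 3 - 1*5 = 3 - 5 = -2)
n(K, M) = 2*M
W(o, h) = -2 + (-2 + o)/(6 + h) (W(o, h) = -2 + (o - 2)/(h + 6) = -2 + (-2 + o)/(6 + h))
(-20 - 1*140)*(W(8, -2) + n(-3, -5)) = (-20 - 1*140)*((-14 + 8 - 2*(-2))/(6 - 2) + 2*(-5)) = (-20 - 140)*((-14 + 8 + 4)/4 - 10) = -160*((¼)*(-2) - 10) = -160*(-½ - 10) = -160*(-21/2) = 1680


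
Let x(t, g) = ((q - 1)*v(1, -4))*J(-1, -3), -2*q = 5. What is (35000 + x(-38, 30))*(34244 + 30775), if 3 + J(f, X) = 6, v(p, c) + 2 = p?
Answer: 4552695399/2 ≈ 2.2763e+9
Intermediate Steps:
q = -5/2 (q = -½*5 = -5/2 ≈ -2.5000)
v(p, c) = -2 + p
J(f, X) = 3 (J(f, X) = -3 + 6 = 3)
x(t, g) = 21/2 (x(t, g) = ((-5/2 - 1)*(-2 + 1))*3 = -7/2*(-1)*3 = (7/2)*3 = 21/2)
(35000 + x(-38, 30))*(34244 + 30775) = (35000 + 21/2)*(34244 + 30775) = (70021/2)*65019 = 4552695399/2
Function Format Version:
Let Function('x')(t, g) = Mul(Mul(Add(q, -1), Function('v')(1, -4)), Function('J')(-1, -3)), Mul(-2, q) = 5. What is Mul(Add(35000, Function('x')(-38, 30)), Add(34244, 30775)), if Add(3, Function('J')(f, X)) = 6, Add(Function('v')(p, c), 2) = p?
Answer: Rational(4552695399, 2) ≈ 2.2763e+9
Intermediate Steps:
q = Rational(-5, 2) (q = Mul(Rational(-1, 2), 5) = Rational(-5, 2) ≈ -2.5000)
Function('v')(p, c) = Add(-2, p)
Function('J')(f, X) = 3 (Function('J')(f, X) = Add(-3, 6) = 3)
Function('x')(t, g) = Rational(21, 2) (Function('x')(t, g) = Mul(Mul(Add(Rational(-5, 2), -1), Add(-2, 1)), 3) = Mul(Mul(Rational(-7, 2), -1), 3) = Mul(Rational(7, 2), 3) = Rational(21, 2))
Mul(Add(35000, Function('x')(-38, 30)), Add(34244, 30775)) = Mul(Add(35000, Rational(21, 2)), Add(34244, 30775)) = Mul(Rational(70021, 2), 65019) = Rational(4552695399, 2)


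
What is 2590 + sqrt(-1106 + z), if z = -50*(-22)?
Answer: 2590 + I*sqrt(6) ≈ 2590.0 + 2.4495*I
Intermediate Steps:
z = 1100
2590 + sqrt(-1106 + z) = 2590 + sqrt(-1106 + 1100) = 2590 + sqrt(-6) = 2590 + I*sqrt(6)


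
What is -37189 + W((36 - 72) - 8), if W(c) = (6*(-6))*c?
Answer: -35605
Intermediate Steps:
W(c) = -36*c
-37189 + W((36 - 72) - 8) = -37189 - 36*((36 - 72) - 8) = -37189 - 36*(-36 - 8) = -37189 - 36*(-44) = -37189 + 1584 = -35605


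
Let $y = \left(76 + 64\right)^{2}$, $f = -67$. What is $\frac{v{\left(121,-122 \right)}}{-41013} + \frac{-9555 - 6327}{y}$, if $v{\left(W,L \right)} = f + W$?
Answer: $- \frac{246571}{303800} \approx -0.81162$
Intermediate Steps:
$v{\left(W,L \right)} = -67 + W$
$y = 19600$ ($y = 140^{2} = 19600$)
$\frac{v{\left(121,-122 \right)}}{-41013} + \frac{-9555 - 6327}{y} = \frac{-67 + 121}{-41013} + \frac{-9555 - 6327}{19600} = 54 \left(- \frac{1}{41013}\right) + \left(-9555 - 6327\right) \frac{1}{19600} = - \frac{2}{1519} - \frac{7941}{9800} = - \frac{246571}{303800}$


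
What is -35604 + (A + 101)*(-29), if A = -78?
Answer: -36271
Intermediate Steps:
-35604 + (A + 101)*(-29) = -35604 + (-78 + 101)*(-29) = -35604 + 23*(-29) = -35604 - 667 = -36271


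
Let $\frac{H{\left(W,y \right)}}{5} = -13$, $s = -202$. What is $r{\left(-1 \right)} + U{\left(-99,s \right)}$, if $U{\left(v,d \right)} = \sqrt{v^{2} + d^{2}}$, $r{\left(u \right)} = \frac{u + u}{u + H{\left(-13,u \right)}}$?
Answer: $\frac{1}{33} + \sqrt{50605} \approx 224.99$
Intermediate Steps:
$H{\left(W,y \right)} = -65$ ($H{\left(W,y \right)} = 5 \left(-13\right) = -65$)
$r{\left(u \right)} = \frac{2 u}{-65 + u}$ ($r{\left(u \right)} = \frac{u + u}{u - 65} = \frac{2 u}{-65 + u}$)
$U{\left(v,d \right)} = \sqrt{d^{2} + v^{2}}$
$r{\left(-1 \right)} + U{\left(-99,s \right)} = 2 \left(-1\right) \frac{1}{-65 - 1} + \sqrt{\left(-202\right)^{2} + \left(-99\right)^{2}} = 2 \left(-1\right) \frac{1}{-66} + \sqrt{40804 + 9801} = 2 \left(-1\right) \left(- \frac{1}{66}\right) + \sqrt{50605} = \frac{1}{33} + \sqrt{50605}$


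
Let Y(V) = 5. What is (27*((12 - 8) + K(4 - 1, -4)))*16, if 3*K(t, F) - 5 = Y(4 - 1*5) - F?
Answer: 3744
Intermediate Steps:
K(t, F) = 10/3 - F/3 (K(t, F) = 5/3 + (5 - F)/3 = 5/3 + (5/3 - F/3) = 10/3 - F/3)
(27*((12 - 8) + K(4 - 1, -4)))*16 = (27*((12 - 8) + (10/3 - ⅓*(-4))))*16 = (27*(4 + (10/3 + 4/3)))*16 = (27*(4 + 14/3))*16 = (27*(26/3))*16 = 234*16 = 3744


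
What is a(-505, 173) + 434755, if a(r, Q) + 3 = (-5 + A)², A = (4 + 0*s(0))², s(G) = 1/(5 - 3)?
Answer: 434873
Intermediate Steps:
s(G) = ½ (s(G) = 1/2 = ½)
A = 16 (A = (4 + 0*(½))² = (4 + 0)² = 4² = 16)
a(r, Q) = 118 (a(r, Q) = -3 + (-5 + 16)² = -3 + 11² = -3 + 121 = 118)
a(-505, 173) + 434755 = 118 + 434755 = 434873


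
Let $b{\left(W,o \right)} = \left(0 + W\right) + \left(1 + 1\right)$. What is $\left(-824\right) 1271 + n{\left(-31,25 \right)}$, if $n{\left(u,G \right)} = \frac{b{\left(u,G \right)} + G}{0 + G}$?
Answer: $- \frac{26182604}{25} \approx -1.0473 \cdot 10^{6}$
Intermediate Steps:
$b{\left(W,o \right)} = 2 + W$ ($b{\left(W,o \right)} = W + 2 = 2 + W$)
$n{\left(u,G \right)} = \frac{2 + G + u}{G}$ ($n{\left(u,G \right)} = \frac{\left(2 + u\right) + G}{0 + G} = \frac{2 + G + u}{G}$)
$\left(-824\right) 1271 + n{\left(-31,25 \right)} = \left(-824\right) 1271 + \frac{2 + 25 - 31}{25} = -1047304 + \frac{1}{25} \left(-4\right) = -1047304 - \frac{4}{25} = - \frac{26182604}{25}$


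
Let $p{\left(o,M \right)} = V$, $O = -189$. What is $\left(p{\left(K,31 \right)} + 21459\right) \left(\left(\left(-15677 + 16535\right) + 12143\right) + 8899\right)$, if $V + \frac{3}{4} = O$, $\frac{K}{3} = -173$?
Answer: $465796575$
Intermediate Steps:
$K = -519$ ($K = 3 \left(-173\right) = -519$)
$V = - \frac{759}{4}$ ($V = - \frac{3}{4} - 189 = - \frac{759}{4} \approx -189.75$)
$p{\left(o,M \right)} = - \frac{759}{4}$
$\left(p{\left(K,31 \right)} + 21459\right) \left(\left(\left(-15677 + 16535\right) + 12143\right) + 8899\right) = \left(- \frac{759}{4} + 21459\right) \left(\left(\left(-15677 + 16535\right) + 12143\right) + 8899\right) = \frac{85077 \left(\left(858 + 12143\right) + 8899\right)}{4} = \frac{85077 \left(13001 + 8899\right)}{4} = \frac{85077}{4} \cdot 21900 = 465796575$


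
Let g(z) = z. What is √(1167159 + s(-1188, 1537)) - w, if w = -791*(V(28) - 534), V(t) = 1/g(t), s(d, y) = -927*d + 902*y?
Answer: -1689463/4 + √3654809 ≈ -4.2045e+5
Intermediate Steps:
V(t) = 1/t
w = 1689463/4 (w = -791*(1/28 - 534) = -791*(-14951/28) = 1689463/4 ≈ 4.2237e+5)
√(1167159 + s(-1188, 1537)) - w = √(1167159 + (-927*(-1188) + 902*1537)) - 1*1689463/4 = √(1167159 + (1101276 + 1386374)) - 1689463/4 = √(1167159 + 2487650) - 1689463/4 = √3654809 - 1689463/4 = -1689463/4 + √3654809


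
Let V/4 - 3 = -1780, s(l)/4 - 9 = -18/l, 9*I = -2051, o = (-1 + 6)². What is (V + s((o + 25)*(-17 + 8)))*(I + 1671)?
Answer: -255136272/25 ≈ -1.0205e+7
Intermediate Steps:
o = 25 (o = 5² = 25)
I = -2051/9 (I = (⅑)*(-2051) = -2051/9 ≈ -227.89)
s(l) = 36 - 72/l (s(l) = 36 + 4*(-18/l) = 36 - 72/l)
V = -7108 (V = 12 + 4*(-1780) = 12 - 7120 = -7108)
(V + s((o + 25)*(-17 + 8)))*(I + 1671) = (-7108 + (36 - 72*1/((-17 + 8)*(25 + 25))))*(-2051/9 + 1671) = (-7108 + (36 - 72/(50*(-9))))*(12988/9) = (-7108 + (36 - 72/(-450)))*(12988/9) = (-7108 + (36 - 72*(-1/450)))*(12988/9) = (-7108 + (36 + 4/25))*(12988/9) = (-7108 + 904/25)*(12988/9) = -176796/25*12988/9 = -255136272/25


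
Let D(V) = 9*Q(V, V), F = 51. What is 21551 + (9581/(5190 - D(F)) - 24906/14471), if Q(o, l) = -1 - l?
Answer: 1764527188321/81876918 ≈ 21551.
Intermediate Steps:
D(V) = -9 - 9*V (D(V) = 9*(-1 - V) = -9 - 9*V)
21551 + (9581/(5190 - D(F)) - 24906/14471) = 21551 + (9581/(5190 - (-9 - 9*51)) - 24906/14471) = 21551 + (9581/(5190 - (-9 - 459)) - 24906*1/14471) = 21551 + (9581/(5190 - 1*(-468)) - 24906/14471) = 21551 + (9581/(5190 + 468) - 24906/14471) = 21551 + (9581/5658 - 24906/14471) = 21551 - 2271497/81876918 = 1764527188321/81876918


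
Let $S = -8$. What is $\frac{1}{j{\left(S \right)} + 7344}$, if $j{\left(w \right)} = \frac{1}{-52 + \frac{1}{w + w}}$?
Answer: $\frac{833}{6117536} \approx 0.00013617$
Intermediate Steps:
$j{\left(w \right)} = \frac{1}{-52 + \frac{1}{2 w}}$
$\frac{1}{j{\left(S \right)} + 7344} = \frac{1}{\left(-2\right) \left(-8\right) \frac{1}{-1 + 104 \left(-8\right)} + 7344} = \frac{1}{\left(-2\right) \left(-8\right) \frac{1}{-1 - 832} + 7344} = \frac{1}{\left(-2\right) \left(-8\right) \frac{1}{-833} + 7344} = \frac{1}{\left(-2\right) \left(-8\right) \left(- \frac{1}{833}\right) + 7344} = \frac{1}{- \frac{16}{833} + 7344} = \frac{1}{\frac{6117536}{833}} = \frac{833}{6117536}$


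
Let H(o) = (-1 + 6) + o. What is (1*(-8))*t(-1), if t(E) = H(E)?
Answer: -32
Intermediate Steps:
H(o) = 5 + o
t(E) = 5 + E
(1*(-8))*t(-1) = (1*(-8))*(5 - 1) = -8*4 = -32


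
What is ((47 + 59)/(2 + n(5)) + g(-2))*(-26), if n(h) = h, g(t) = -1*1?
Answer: -2574/7 ≈ -367.71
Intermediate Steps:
g(t) = -1
((47 + 59)/(2 + n(5)) + g(-2))*(-26) = ((47 + 59)/(2 + 5) - 1)*(-26) = (106/7 - 1)*(-26) = (99/7)*(-26) = -2574/7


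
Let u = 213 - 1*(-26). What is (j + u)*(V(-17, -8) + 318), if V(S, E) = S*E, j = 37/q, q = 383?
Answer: 41574596/383 ≈ 1.0855e+5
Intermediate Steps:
u = 239 (u = 213 + 26 = 239)
j = 37/383 ≈ 0.096606
V(S, E) = E*S
(j + u)*(V(-17, -8) + 318) = (37/383 + 239)*(-8*(-17) + 318) = 91574*(136 + 318)/383 = (91574/383)*454 = 41574596/383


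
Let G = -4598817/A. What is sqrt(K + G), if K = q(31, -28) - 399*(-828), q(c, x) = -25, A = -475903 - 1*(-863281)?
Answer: sqrt(5507850649583658)/129126 ≈ 574.75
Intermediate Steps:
A = 387378 (A = -475903 + 863281 = 387378)
K = 330347 (K = -25 - 399*(-828) = -25 + 330372 = 330347)
G = -1532939/129126 (G = -4598817/387378 = -4598817*1/387378 = -1532939/129126 ≈ -11.872)
sqrt(K + G) = sqrt(330347 - 1532939/129126) = sqrt(42654853783/129126) = sqrt(5507850649583658)/129126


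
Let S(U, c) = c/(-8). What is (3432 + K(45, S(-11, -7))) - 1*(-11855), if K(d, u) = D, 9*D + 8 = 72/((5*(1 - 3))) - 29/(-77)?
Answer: 52963748/3465 ≈ 15285.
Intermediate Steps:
S(U, c) = -c/8 (S(U, c) = c*(-⅛) = -c/8)
D = -5707/3465 (D = -8/9 + (72/((5*(1 - 3))) - 29/(-77))/9 = -8/9 + (72/((5*(-2))) - 29*(-1/77))/9 = -8/9 + (72/(-10) + 29/77)/9 = -8/9 + (72*(-⅒) + 29/77)/9 = -8/9 + (-36/5 + 29/77)/9 = -8/9 + (⅑)*(-2627/385) = -8/9 - 2627/3465 = -5707/3465 ≈ -1.6470)
K(d, u) = -5707/3465
(3432 + K(45, S(-11, -7))) - 1*(-11855) = (3432 - 5707/3465) - 1*(-11855) = 11886173/3465 + 11855 = 52963748/3465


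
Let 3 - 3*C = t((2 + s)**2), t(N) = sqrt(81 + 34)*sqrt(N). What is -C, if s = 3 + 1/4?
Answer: -1 + 7*sqrt(115)/4 ≈ 17.767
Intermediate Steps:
s = 13/4 (s = 3 + 1/4 = 13/4 ≈ 3.2500)
t(N) = sqrt(115)*sqrt(N)
C = 1 - 7*sqrt(115)/4 (C = 1 - sqrt(115)*sqrt((2 + 13/4)**2)/3 = 1 - sqrt(115)*sqrt((21/4)**2)/3 = 1 - sqrt(115)*sqrt(441/16)/3 = 1 - sqrt(115)*21/(3*4) = 1 - 7*sqrt(115)/4 ≈ -17.767)
-C = -(1 - 7*sqrt(115)/4) = -1 + 7*sqrt(115)/4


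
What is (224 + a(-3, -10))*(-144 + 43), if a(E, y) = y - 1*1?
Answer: -21513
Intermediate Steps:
a(E, y) = -1 + y (a(E, y) = y - 1 = -1 + y)
(224 + a(-3, -10))*(-144 + 43) = (224 + (-1 - 10))*(-144 + 43) = (224 - 11)*(-101) = 213*(-101) = -21513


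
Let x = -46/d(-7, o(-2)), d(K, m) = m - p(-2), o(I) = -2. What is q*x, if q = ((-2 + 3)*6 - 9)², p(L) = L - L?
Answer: 207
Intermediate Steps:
p(L) = 0
d(K, m) = m (d(K, m) = m - 1*0 = m + 0 = m)
q = 9 (q = (1*6 - 9)² = (6 - 9)² = (-3)² = 9)
x = 23 (x = -46/(-2) = -46*(-½) = 23)
q*x = 9*23 = 207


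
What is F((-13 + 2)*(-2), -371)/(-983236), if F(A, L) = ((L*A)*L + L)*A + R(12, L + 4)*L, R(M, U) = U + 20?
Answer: -66738819/983236 ≈ -67.877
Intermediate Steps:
R(M, U) = 20 + U
F(A, L) = A*(L + A*L²) + L*(24 + L) (F(A, L) = ((L*A)*L + L)*A + (20 + (L + 4))*L = ((A*L)*L + L)*A + (20 + (4 + L))*L = (A*L² + L)*A + (24 + L)*L = (L + A*L²)*A + L*(24 + L) = A*(L + A*L²) + L*(24 + L))
F((-13 + 2)*(-2), -371)/(-983236) = -371*(24 + (-13 + 2)*(-2) - 371 - 371*4*(-13 + 2)²)/(-983236) = -371*(24 - 11*(-2) - 371 - 371*(-11*(-2))²)*(-1/983236) = -371*(24 + 22 - 371 - 371*22²)*(-1/983236) = -371*(24 + 22 - 371 - 371*484)*(-1/983236) = -371*(24 + 22 - 371 - 179564)*(-1/983236) = -371*(-179889)*(-1/983236) = 66738819*(-1/983236) = -66738819/983236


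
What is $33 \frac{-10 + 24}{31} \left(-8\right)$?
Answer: $- \frac{3696}{31} \approx -119.23$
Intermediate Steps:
$33 \frac{-10 + 24}{31} \left(-8\right) = 33 \cdot 14 \cdot \frac{1}{31} \left(-8\right) = 33 \cdot \frac{14}{31} \left(-8\right) = \frac{462}{31} \left(-8\right) = - \frac{3696}{31}$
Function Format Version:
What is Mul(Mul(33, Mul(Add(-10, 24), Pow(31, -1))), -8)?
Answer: Rational(-3696, 31) ≈ -119.23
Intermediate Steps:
Mul(Mul(33, Mul(Add(-10, 24), Pow(31, -1))), -8) = Mul(Mul(33, Mul(14, Rational(1, 31))), -8) = Mul(Mul(33, Rational(14, 31)), -8) = Mul(Rational(462, 31), -8) = Rational(-3696, 31)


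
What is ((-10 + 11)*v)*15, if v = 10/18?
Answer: 25/3 ≈ 8.3333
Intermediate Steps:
v = 5/9 (v = 10*(1/18) = 5/9 ≈ 0.55556)
((-10 + 11)*v)*15 = ((-10 + 11)*(5/9))*15 = (1*(5/9))*15 = (5/9)*15 = 25/3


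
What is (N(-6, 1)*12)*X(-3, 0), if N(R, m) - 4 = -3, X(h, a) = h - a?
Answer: -36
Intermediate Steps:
N(R, m) = 1 (N(R, m) = 4 - 3 = 1)
(N(-6, 1)*12)*X(-3, 0) = (1*12)*(-3 - 1*0) = 12*(-3 + 0) = 12*(-3) = -36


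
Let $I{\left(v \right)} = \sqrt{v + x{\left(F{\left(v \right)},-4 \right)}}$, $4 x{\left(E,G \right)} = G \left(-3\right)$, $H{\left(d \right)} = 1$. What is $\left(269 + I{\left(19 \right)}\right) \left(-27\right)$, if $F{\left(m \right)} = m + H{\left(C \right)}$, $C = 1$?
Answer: $-7263 - 27 \sqrt{22} \approx -7389.6$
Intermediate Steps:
$F{\left(m \right)} = 1 + m$ ($F{\left(m \right)} = m + 1 = 1 + m$)
$x{\left(E,G \right)} = - \frac{3 G}{4}$ ($x{\left(E,G \right)} = \frac{G \left(-3\right)}{4} = \frac{\left(-3\right) G}{4} = - \frac{3 G}{4}$)
$I{\left(v \right)} = \sqrt{3 + v}$ ($I{\left(v \right)} = \sqrt{v - -3} = \sqrt{v + 3} = \sqrt{3 + v}$)
$\left(269 + I{\left(19 \right)}\right) \left(-27\right) = \left(269 + \sqrt{3 + 19}\right) \left(-27\right) = \left(269 + \sqrt{22}\right) \left(-27\right) = -7263 - 27 \sqrt{22}$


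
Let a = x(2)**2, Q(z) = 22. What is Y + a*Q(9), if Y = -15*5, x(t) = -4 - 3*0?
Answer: 277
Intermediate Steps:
x(t) = -4 (x(t) = -4 + 0 = -4)
Y = -75
a = 16 (a = (-4)**2 = 16)
Y + a*Q(9) = -75 + 16*22 = -75 + 352 = 277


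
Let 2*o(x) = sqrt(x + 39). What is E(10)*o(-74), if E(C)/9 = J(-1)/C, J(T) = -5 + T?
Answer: -27*I*sqrt(35)/10 ≈ -15.973*I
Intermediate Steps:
E(C) = -54/C (E(C) = 9*((-5 - 1)/C) = 9*(-6/C) = -54/C)
o(x) = sqrt(39 + x)/2 (o(x) = sqrt(x + 39)/2 = sqrt(39 + x)/2)
E(10)*o(-74) = (-54/10)*(sqrt(39 - 74)/2) = (-54*1/10)*(sqrt(-35)/2) = -27*I*sqrt(35)/10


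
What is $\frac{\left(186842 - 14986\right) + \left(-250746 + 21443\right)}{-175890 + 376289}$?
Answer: $- \frac{57447}{200399} \approx -0.28666$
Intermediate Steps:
$\frac{\left(186842 - 14986\right) + \left(-250746 + 21443\right)}{-175890 + 376289} = \frac{\left(186842 - 14986\right) - 229303}{200399} = \left(171856 - 229303\right) \frac{1}{200399} = \left(-57447\right) \frac{1}{200399} = - \frac{57447}{200399}$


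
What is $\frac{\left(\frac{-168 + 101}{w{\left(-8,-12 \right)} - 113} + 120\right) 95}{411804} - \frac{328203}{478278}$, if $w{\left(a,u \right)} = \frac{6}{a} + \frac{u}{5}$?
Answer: $- \frac{2789250393847}{4236394734522} \approx -0.6584$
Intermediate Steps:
$w{\left(a,u \right)} = \frac{6}{a} + \frac{u}{5}$ ($w{\left(a,u \right)} = \frac{6}{a} + u \frac{1}{5} = \frac{6}{a} + \frac{u}{5}$)
$\frac{\left(\frac{-168 + 101}{w{\left(-8,-12 \right)} - 113} + 120\right) 95}{411804} - \frac{328203}{478278} = \frac{\left(\frac{-168 + 101}{\left(\frac{6}{-8} + \frac{1}{5} \left(-12\right)\right) - 113} + 120\right) 95}{411804} - \frac{328203}{478278} = \left(- \frac{67}{\left(6 \left(- \frac{1}{8}\right) - \frac{12}{5}\right) - 113} + 120\right) 95 \cdot \frac{1}{411804} - \frac{36467}{53142} = \left(- \frac{67}{\left(- \frac{3}{4} - \frac{12}{5}\right) - 113} + 120\right) 95 \cdot \frac{1}{411804} - \frac{36467}{53142} = \left(- \frac{67}{- \frac{63}{20} - 113} + 120\right) 95 \cdot \frac{1}{411804} - \frac{36467}{53142} = \left(- \frac{67}{- \frac{2323}{20}} + 120\right) 95 \cdot \frac{1}{411804} - \frac{36467}{53142} = \left(\left(-67\right) \left(- \frac{20}{2323}\right) + 120\right) 95 \cdot \frac{1}{411804} - \frac{36467}{53142} = \left(\frac{1340}{2323} + 120\right) 95 \cdot \frac{1}{411804} - \frac{36467}{53142} = \frac{280100}{2323} \cdot 95 \cdot \frac{1}{411804} - \frac{36467}{53142} = \frac{26609500}{2323} \cdot \frac{1}{411804} - \frac{36467}{53142} = \frac{6652375}{239155173} - \frac{36467}{53142} = - \frac{2789250393847}{4236394734522}$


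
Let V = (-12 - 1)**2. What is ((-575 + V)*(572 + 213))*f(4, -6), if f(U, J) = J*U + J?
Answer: 9561300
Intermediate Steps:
f(U, J) = J + J*U
V = 169 (V = (-13)**2 = 169)
((-575 + V)*(572 + 213))*f(4, -6) = ((-575 + 169)*(572 + 213))*(-6*(1 + 4)) = (-406*785)*(-6*5) = -318710*(-30) = 9561300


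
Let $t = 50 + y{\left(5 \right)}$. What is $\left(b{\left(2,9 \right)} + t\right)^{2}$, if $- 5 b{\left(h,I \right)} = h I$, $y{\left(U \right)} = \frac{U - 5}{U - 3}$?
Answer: $\frac{53824}{25} \approx 2153.0$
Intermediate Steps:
$y{\left(U \right)} = \frac{-5 + U}{-3 + U}$
$b{\left(h,I \right)} = - \frac{I h}{5}$ ($b{\left(h,I \right)} = - \frac{h I}{5} = - \frac{I h}{5}$)
$t = 50$ ($t = 50 + \frac{-5 + 5}{-3 + 5} = 50 + \frac{1}{2} \cdot 0 = 50 + 0 = 50$)
$\left(b{\left(2,9 \right)} + t\right)^{2} = \left(\left(- \frac{1}{5}\right) 9 \cdot 2 + 50\right)^{2} = \left(- \frac{18}{5} + 50\right)^{2} = \left(\frac{232}{5}\right)^{2} = \frac{53824}{25}$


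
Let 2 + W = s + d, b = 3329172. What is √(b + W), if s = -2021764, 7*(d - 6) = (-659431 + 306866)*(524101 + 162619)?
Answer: 2*I*√423682498603/7 ≈ 1.8597e+5*I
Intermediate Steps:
d = -242113436758/7 (d = 6 + ((-659431 + 306866)*(524101 + 162619))/7 = 6 + (-352565*686720)/7 = 6 + (⅐)*(-242113436800) = 6 - 242113436800/7 = -242113436758/7 ≈ -3.4588e+10)
W = -242127589120/7 (W = -2 + (-2021764 - 242113436758/7) = -2 - 242127589106/7 = -242127589120/7 ≈ -3.4590e+10)
√(b + W) = √(3329172 - 242127589120/7) = √(-242104284916/7) = 2*I*√423682498603/7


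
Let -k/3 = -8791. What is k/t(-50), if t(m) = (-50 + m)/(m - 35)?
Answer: 448341/20 ≈ 22417.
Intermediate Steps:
k = 26373 (k = -3*(-8791) = 26373)
t(m) = (-50 + m)/(-35 + m)
k/t(-50) = 26373/(((-50 - 50)/(-35 - 50))) = 26373/((-100/(-85))) = 26373/((-1/85*(-100))) = 26373/(20/17) = 26373*(17/20) = 448341/20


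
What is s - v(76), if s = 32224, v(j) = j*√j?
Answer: 32224 - 152*√19 ≈ 31561.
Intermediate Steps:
v(j) = j^(3/2)
s - v(76) = 32224 - 76^(3/2) = 32224 - 152*√19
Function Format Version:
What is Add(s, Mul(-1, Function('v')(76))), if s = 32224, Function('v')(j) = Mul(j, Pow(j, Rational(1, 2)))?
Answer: Add(32224, Mul(-152, Pow(19, Rational(1, 2)))) ≈ 31561.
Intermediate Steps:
Function('v')(j) = Pow(j, Rational(3, 2))
Add(s, Mul(-1, Function('v')(76))) = Add(32224, Mul(-1, Pow(76, Rational(3, 2)))) = Add(32224, Mul(-1, Mul(152, Pow(19, Rational(1, 2))))) = Add(32224, Mul(-152, Pow(19, Rational(1, 2))))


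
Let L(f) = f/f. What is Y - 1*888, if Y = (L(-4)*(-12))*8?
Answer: -984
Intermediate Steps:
L(f) = 1
Y = -96 (Y = (1*(-12))*8 = -12*8 = -96)
Y - 1*888 = -96 - 1*888 = -96 - 888 = -984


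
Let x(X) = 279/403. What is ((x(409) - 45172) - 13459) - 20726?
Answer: -1031632/13 ≈ -79356.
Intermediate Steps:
x(X) = 9/13 (x(X) = 279*(1/403) = 9/13)
((x(409) - 45172) - 13459) - 20726 = ((9/13 - 45172) - 13459) - 20726 = (-587227/13 - 13459) - 20726 = -762194/13 - 20726 = -1031632/13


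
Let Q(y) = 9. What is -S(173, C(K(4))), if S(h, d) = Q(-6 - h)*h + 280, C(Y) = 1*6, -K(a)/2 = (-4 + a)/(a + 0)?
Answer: -1837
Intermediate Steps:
K(a) = -2*(-4 + a)/a (K(a) = -2*(-4 + a)/(a + 0) = -2*(-4 + a)/a)
C(Y) = 6
S(h, d) = 280 + 9*h (S(h, d) = 9*h + 280 = 280 + 9*h)
-S(173, C(K(4))) = -(280 + 9*173) = -(280 + 1557) = -1*1837 = -1837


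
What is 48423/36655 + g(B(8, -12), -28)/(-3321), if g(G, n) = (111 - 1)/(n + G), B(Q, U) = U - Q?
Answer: 3861522817/2921550120 ≈ 1.3217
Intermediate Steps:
g(G, n) = 110/(G + n)
48423/36655 + g(B(8, -12), -28)/(-3321) = 48423/36655 + (110/((-12 - 1*8) - 28))/(-3321) = 48423*(1/36655) + (110/((-12 - 8) - 28))*(-1/3321) = 48423/36655 + (110/(-20 - 28))*(-1/3321) = 48423/36655 + (110/(-48))*(-1/3321) = 48423/36655 + (110*(-1/48))*(-1/3321) = 48423/36655 - 55/24*(-1/3321) = 48423/36655 + 55/79704 = 3861522817/2921550120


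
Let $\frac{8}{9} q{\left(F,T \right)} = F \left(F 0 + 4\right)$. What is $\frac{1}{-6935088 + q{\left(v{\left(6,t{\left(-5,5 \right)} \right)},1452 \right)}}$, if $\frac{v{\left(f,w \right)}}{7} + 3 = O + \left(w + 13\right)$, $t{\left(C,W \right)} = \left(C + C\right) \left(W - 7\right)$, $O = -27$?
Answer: $- \frac{2}{13869987} \approx -1.442 \cdot 10^{-7}$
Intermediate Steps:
$t{\left(C,W \right)} = 2 C \left(-7 + W\right)$
$v{\left(f,w \right)} = -119 + 7 w$ ($v{\left(f,w \right)} = -21 + 7 \left(-27 + \left(w + 13\right)\right) = -21 + 7 \left(-27 + \left(13 + w\right)\right) = -21 + 7 \left(-14 + w\right) = -21 + \left(-98 + 7 w\right) = -119 + 7 w$)
$q{\left(F,T \right)} = \frac{9 F}{2}$ ($q{\left(F,T \right)} = \frac{9 F \left(F 0 + 4\right)}{8} = \frac{9 F \left(0 + 4\right)}{8} = \frac{9 F 4}{8} = \frac{9 \cdot 4 F}{8} = \frac{9 F}{2}$)
$\frac{1}{-6935088 + q{\left(v{\left(6,t{\left(-5,5 \right)} \right)},1452 \right)}} = \frac{1}{-6935088 + \frac{9 \left(-119 + 7 \cdot 2 \left(-5\right) \left(-7 + 5\right)\right)}{2}} = \frac{1}{-6935088 + \frac{9 \left(-119 + 7 \cdot 2 \left(-5\right) \left(-2\right)\right)}{2}} = \frac{1}{-6935088 + \frac{9 \left(-119 + 7 \cdot 20\right)}{2}} = \frac{1}{-6935088 + \frac{9 \left(-119 + 140\right)}{2}} = \frac{1}{-6935088 + \frac{9}{2} \cdot 21} = \frac{1}{-6935088 + \frac{189}{2}} = \frac{1}{- \frac{13869987}{2}} = - \frac{2}{13869987}$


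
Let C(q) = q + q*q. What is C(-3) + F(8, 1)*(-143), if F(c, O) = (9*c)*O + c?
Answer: -11434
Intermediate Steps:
F(c, O) = c + 9*O*c (F(c, O) = 9*O*c + c = c + 9*O*c)
C(q) = q + q**2
C(-3) + F(8, 1)*(-143) = -3*(1 - 3) + (8*(1 + 9*1))*(-143) = -3*(-2) + (8*(1 + 9))*(-143) = 6 + (8*10)*(-143) = 6 + 80*(-143) = 6 - 11440 = -11434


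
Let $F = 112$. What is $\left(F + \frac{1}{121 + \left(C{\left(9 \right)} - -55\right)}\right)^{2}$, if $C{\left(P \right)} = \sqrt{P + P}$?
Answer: $\frac{6011681035401}{479198882} - \frac{5201208 \sqrt{2}}{239599441} \approx 12545.0$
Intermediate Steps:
$C{\left(P \right)} = \sqrt{2} \sqrt{P}$ ($C{\left(P \right)} = \sqrt{2 P} = \sqrt{2} \sqrt{P}$)
$\left(F + \frac{1}{121 + \left(C{\left(9 \right)} - -55\right)}\right)^{2} = \left(112 + \frac{1}{121 + \left(\sqrt{2} \sqrt{9} - -55\right)}\right)^{2} = \left(112 + \frac{1}{121 + \left(\sqrt{2} \cdot 3 + 55\right)}\right)^{2} = \left(112 + \frac{1}{121 + \left(3 \sqrt{2} + 55\right)}\right)^{2} = \left(112 + \frac{1}{121 + \left(55 + 3 \sqrt{2}\right)}\right)^{2} = \left(112 + \frac{1}{176 + 3 \sqrt{2}}\right)^{2}$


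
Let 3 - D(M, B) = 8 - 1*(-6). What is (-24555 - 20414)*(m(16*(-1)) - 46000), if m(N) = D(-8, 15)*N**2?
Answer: 2195206704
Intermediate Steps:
D(M, B) = -11 (D(M, B) = 3 - (8 - 1*(-6)) = 3 - (8 + 6) = 3 - 1*14 = 3 - 14 = -11)
m(N) = -11*N**2
(-24555 - 20414)*(m(16*(-1)) - 46000) = (-24555 - 20414)*(-11*(16*(-1))**2 - 46000) = -44969*(-11*(-16)**2 - 46000) = -44969*(-11*256 - 46000) = -44969*(-2816 - 46000) = -44969*(-48816) = 2195206704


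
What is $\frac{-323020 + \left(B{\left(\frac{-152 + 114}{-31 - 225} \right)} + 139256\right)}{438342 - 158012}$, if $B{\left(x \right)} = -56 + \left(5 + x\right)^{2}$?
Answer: $- \frac{3011272599}{4592926720} \approx -0.65563$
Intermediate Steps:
$\frac{-323020 + \left(B{\left(\frac{-152 + 114}{-31 - 225} \right)} + 139256\right)}{438342 - 158012} = \frac{-323020 + \left(\left(-56 + \left(5 + \frac{-152 + 114}{-31 - 225}\right)^{2}\right) + 139256\right)}{438342 - 158012} = \frac{-323020 + \left(\left(-56 + \left(5 - \frac{38}{-256}\right)^{2}\right) + 139256\right)}{280330} = \left(-323020 + \left(\left(-56 + \left(5 - - \frac{19}{128}\right)^{2}\right) + 139256\right)\right) \frac{1}{280330} = \left(-323020 + \left(\left(-56 + \left(5 + \frac{19}{128}\right)^{2}\right) + 139256\right)\right) \frac{1}{280330} = \left(-323020 + \left(\left(-56 + \left(\frac{659}{128}\right)^{2}\right) + 139256\right)\right) \frac{1}{280330} = \left(-323020 + \left(\left(-56 + \frac{434281}{16384}\right) + 139256\right)\right) \frac{1}{280330} = \left(-323020 + \left(- \frac{483223}{16384} + 139256\right)\right) \frac{1}{280330} = \left(-323020 + \frac{2281087081}{16384}\right) \frac{1}{280330} = \left(- \frac{3011272599}{16384}\right) \frac{1}{280330} = - \frac{3011272599}{4592926720}$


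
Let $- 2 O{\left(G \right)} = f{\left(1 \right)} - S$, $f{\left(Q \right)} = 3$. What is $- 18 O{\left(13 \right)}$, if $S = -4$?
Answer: $63$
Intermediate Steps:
$O{\left(G \right)} = - \frac{7}{2}$ ($O{\left(G \right)} = - \frac{3 - -4}{2} = - \frac{3 + 4}{2} = \left(- \frac{1}{2}\right) 7 = - \frac{7}{2}$)
$- 18 O{\left(13 \right)} = \left(-18\right) \left(- \frac{7}{2}\right) = 63$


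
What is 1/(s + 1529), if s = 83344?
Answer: 1/84873 ≈ 1.1782e-5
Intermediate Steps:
1/(s + 1529) = 1/(83344 + 1529) = 1/84873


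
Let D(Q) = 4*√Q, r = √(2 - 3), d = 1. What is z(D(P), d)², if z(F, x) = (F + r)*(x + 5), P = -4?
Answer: -2916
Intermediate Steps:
r = I (r = √(-1) = I ≈ 1.0*I)
z(F, x) = (5 + x)*(I + F) (z(F, x) = (F + I)*(x + 5) = (I + F)*(5 + x) = (5 + x)*(I + F))
z(D(P), d)² = (5*I + 5*(4*√(-4)) + I*1 + (4*√(-4))*1)² = (5*I + 5*(4*(2*I)) + I + (4*(2*I))*1)² = (5*I + 5*(8*I) + I + (8*I)*1)² = (5*I + 40*I + I + 8*I)² = (54*I)² = -2916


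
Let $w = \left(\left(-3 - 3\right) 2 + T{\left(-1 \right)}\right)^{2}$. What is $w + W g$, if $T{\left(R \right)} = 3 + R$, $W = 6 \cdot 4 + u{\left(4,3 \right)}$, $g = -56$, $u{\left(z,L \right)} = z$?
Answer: $-1468$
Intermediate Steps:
$W = 28$ ($W = 6 \cdot 4 + 4 = 24 + 4 = 28$)
$w = 100$ ($w = \left(\left(-3 - 3\right) 2 + \left(3 - 1\right)\right)^{2} = \left(\left(-6\right) 2 + 2\right)^{2} = \left(-12 + 2\right)^{2} = \left(-10\right)^{2} = 100$)
$w + W g = 100 + 28 \left(-56\right) = 100 - 1568 = -1468$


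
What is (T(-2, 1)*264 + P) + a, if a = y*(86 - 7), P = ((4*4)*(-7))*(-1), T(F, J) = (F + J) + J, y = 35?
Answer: 2877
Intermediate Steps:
T(F, J) = F + 2*J
P = 112 (P = (16*(-7))*(-1) = -112*(-1) = 112)
a = 2765 (a = 35*(86 - 7) = 35*79 = 2765)
(T(-2, 1)*264 + P) + a = ((-2 + 2*1)*264 + 112) + 2765 = ((-2 + 2)*264 + 112) + 2765 = (0*264 + 112) + 2765 = (0 + 112) + 2765 = 112 + 2765 = 2877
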